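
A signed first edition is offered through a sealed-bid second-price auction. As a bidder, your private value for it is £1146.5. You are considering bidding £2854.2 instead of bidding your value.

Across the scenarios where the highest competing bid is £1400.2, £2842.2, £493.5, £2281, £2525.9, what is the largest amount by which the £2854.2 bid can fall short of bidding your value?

£1695.7

£1400.2: truthful gives £0, deviation gives −£253.7 → loss £253.7.
£2842.2: truthful gives £0, deviation gives −£1695.7 → loss £1695.7.
£493.5: same outcome either way → loss £0.
£2281: truthful gives £0, deviation gives −£1134.5 → loss £1134.5.
£2525.9: truthful gives £0, deviation gives −£1379.4 → loss £1379.4.
Maximum loss: £1695.7.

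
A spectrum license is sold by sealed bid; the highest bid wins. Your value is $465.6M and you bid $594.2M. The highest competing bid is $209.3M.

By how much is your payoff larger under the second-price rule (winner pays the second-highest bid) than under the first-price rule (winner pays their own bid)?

$384.9M

You have the highest bid, so you win under either rule.
Second-price: pay $209.3M → payoff $256.3M.
First-price: pay your own bid $594.2M → payoff −$128.6M.
Difference = $256.3M − (−$128.6M) = $384.9M.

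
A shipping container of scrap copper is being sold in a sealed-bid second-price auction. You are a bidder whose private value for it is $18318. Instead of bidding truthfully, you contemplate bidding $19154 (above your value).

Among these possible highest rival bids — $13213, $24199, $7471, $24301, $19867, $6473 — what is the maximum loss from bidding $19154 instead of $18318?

$13213: same outcome either way → loss $0.
$24199: same outcome either way → loss $0.
$7471: same outcome either way → loss $0.
$24301: same outcome either way → loss $0.
$19867: same outcome either way → loss $0.
$6473: same outcome either way → loss $0.
Maximum loss: $0.

$0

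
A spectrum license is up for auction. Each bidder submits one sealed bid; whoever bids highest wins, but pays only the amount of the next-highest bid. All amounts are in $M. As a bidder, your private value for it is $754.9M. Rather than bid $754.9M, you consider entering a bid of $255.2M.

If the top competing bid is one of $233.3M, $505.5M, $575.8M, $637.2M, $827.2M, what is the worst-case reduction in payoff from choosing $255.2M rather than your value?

$233.3M: same outcome either way → loss $0M.
$505.5M: truthful gives $249.4M, deviation gives $0M → loss $249.4M.
$575.8M: truthful gives $179.1M, deviation gives $0M → loss $179.1M.
$637.2M: truthful gives $117.7M, deviation gives $0M → loss $117.7M.
$827.2M: same outcome either way → loss $0M.
Maximum loss: $249.4M.

$249.4M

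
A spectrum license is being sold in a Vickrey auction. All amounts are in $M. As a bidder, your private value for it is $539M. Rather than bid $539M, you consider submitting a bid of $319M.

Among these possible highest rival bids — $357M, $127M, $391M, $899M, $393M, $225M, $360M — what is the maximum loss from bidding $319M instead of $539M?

$182M

$357M: truthful gives $182M, deviation gives $0M → loss $182M.
$127M: same outcome either way → loss $0M.
$391M: truthful gives $148M, deviation gives $0M → loss $148M.
$899M: same outcome either way → loss $0M.
$393M: truthful gives $146M, deviation gives $0M → loss $146M.
$225M: same outcome either way → loss $0M.
$360M: truthful gives $179M, deviation gives $0M → loss $179M.
Maximum loss: $182M.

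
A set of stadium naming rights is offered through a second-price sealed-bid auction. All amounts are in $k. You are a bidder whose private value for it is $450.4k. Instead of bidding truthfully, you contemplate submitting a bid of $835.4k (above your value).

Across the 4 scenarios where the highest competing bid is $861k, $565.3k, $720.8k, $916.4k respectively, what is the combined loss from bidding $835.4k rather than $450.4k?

$385.3k

The deviation costs you only when the competing bid falls strictly between $450.4k and $835.4k; elsewhere both bids give the same outcome.
$861k: outcomes coincide → loss $0k.
$565.3k: truthful payoff $0k, deviation payoff −$114.9k → loss $114.9k.
$720.8k: truthful payoff $0k, deviation payoff −$270.4k → loss $270.4k.
$916.4k: outcomes coincide → loss $0k.
Total loss = $114.9k + $270.4k = $385.3k.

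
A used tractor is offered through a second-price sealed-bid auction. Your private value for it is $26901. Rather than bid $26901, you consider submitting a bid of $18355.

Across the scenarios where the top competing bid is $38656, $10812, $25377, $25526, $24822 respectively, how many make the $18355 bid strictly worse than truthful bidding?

3

The deviation hurts exactly when the highest competing bid lies strictly between $18355 and $26901 — underbidding then forfeits a profitable win.
$38656: above both → same outcome either way.
$10812: below both → same outcome either way.
$25377: inside the interval → strictly worse (loss $1524).
$25526: inside the interval → strictly worse (loss $1375).
$24822: inside the interval → strictly worse (loss $2079).
Count: 3.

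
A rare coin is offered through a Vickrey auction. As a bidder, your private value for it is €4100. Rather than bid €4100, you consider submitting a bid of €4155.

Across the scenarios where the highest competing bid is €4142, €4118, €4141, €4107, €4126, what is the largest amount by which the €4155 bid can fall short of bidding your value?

€4142: truthful gives €0, deviation gives −€42 → loss €42.
€4118: truthful gives €0, deviation gives −€18 → loss €18.
€4141: truthful gives €0, deviation gives −€41 → loss €41.
€4107: truthful gives €0, deviation gives −€7 → loss €7.
€4126: truthful gives €0, deviation gives −€26 → loss €26.
Maximum loss: €42.

€42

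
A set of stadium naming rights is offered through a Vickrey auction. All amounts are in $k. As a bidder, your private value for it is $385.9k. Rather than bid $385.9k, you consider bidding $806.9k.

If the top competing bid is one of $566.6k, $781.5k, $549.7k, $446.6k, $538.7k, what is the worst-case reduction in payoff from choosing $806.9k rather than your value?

$566.6k: truthful gives $0k, deviation gives −$180.7k → loss $180.7k.
$781.5k: truthful gives $0k, deviation gives −$395.6k → loss $395.6k.
$549.7k: truthful gives $0k, deviation gives −$163.8k → loss $163.8k.
$446.6k: truthful gives $0k, deviation gives −$60.7k → loss $60.7k.
$538.7k: truthful gives $0k, deviation gives −$152.8k → loss $152.8k.
Maximum loss: $395.6k.

$395.6k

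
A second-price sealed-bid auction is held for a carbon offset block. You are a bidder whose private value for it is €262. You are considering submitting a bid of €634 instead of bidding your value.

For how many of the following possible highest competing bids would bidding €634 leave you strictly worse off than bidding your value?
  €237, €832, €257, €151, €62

0

The deviation hurts exactly when the highest competing bid lies strictly between €262 and €634 — overbidding then wins at a price above your value.
€237: below both → same outcome either way.
€832: above both → same outcome either way.
€257: below both → same outcome either way.
€151: below both → same outcome either way.
€62: below both → same outcome either way.
Count: 0.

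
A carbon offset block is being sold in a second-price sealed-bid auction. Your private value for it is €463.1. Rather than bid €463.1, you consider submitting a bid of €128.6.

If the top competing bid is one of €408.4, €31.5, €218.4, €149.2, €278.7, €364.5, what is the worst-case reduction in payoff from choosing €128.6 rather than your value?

€313.9

€408.4: truthful gives €54.7, deviation gives €0 → loss €54.7.
€31.5: same outcome either way → loss €0.
€218.4: truthful gives €244.7, deviation gives €0 → loss €244.7.
€149.2: truthful gives €313.9, deviation gives €0 → loss €313.9.
€278.7: truthful gives €184.4, deviation gives €0 → loss €184.4.
€364.5: truthful gives €98.6, deviation gives €0 → loss €98.6.
Maximum loss: €313.9.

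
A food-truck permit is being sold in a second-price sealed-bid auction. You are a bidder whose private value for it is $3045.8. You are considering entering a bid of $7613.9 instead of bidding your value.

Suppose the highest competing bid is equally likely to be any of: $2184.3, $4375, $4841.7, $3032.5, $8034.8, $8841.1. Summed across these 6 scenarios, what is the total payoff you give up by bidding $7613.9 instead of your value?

The deviation costs you only when the competing bid falls strictly between $3045.8 and $7613.9; elsewhere both bids give the same outcome.
$2184.3: outcomes coincide → loss $0.
$4375: truthful payoff $0, deviation payoff −$1329.2 → loss $1329.2.
$4841.7: truthful payoff $0, deviation payoff −$1795.9 → loss $1795.9.
$3032.5: outcomes coincide → loss $0.
$8034.8: outcomes coincide → loss $0.
$8841.1: outcomes coincide → loss $0.
Total loss = $1329.2 + $1795.9 = $3125.1.

$3125.1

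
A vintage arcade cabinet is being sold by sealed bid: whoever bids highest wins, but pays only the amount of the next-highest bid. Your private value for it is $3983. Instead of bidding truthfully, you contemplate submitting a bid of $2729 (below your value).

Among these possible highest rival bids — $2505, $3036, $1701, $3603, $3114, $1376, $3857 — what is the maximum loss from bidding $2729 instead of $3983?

$2505: same outcome either way → loss $0.
$3036: truthful gives $947, deviation gives $0 → loss $947.
$1701: same outcome either way → loss $0.
$3603: truthful gives $380, deviation gives $0 → loss $380.
$3114: truthful gives $869, deviation gives $0 → loss $869.
$1376: same outcome either way → loss $0.
$3857: truthful gives $126, deviation gives $0 → loss $126.
Maximum loss: $947.

$947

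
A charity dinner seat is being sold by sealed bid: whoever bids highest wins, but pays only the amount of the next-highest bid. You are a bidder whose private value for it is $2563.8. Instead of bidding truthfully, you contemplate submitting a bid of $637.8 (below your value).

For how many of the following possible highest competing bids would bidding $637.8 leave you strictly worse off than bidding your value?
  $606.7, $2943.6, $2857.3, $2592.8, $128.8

The deviation hurts exactly when the highest competing bid lies strictly between $637.8 and $2563.8 — underbidding then forfeits a profitable win.
$606.7: below both → same outcome either way.
$2943.6: above both → same outcome either way.
$2857.3: above both → same outcome either way.
$2592.8: above both → same outcome either way.
$128.8: below both → same outcome either way.
Count: 0.

0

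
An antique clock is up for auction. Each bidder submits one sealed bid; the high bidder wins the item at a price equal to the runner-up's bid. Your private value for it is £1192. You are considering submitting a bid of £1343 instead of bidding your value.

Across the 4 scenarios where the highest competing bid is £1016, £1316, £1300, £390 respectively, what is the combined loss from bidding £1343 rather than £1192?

The deviation costs you only when the competing bid falls strictly between £1192 and £1343; elsewhere both bids give the same outcome.
£1016: outcomes coincide → loss £0.
£1316: truthful payoff £0, deviation payoff −£124 → loss £124.
£1300: truthful payoff £0, deviation payoff −£108 → loss £108.
£390: outcomes coincide → loss £0.
Total loss = £124 + £108 = £232.

£232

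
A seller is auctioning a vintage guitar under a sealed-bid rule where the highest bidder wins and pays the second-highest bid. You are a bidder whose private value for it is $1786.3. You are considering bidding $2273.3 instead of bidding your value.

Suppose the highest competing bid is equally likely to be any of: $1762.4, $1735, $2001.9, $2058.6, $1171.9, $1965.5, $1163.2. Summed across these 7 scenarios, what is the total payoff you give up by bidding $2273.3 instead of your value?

$667.1

The deviation costs you only when the competing bid falls strictly between $1786.3 and $2273.3; elsewhere both bids give the same outcome.
$1762.4: outcomes coincide → loss $0.
$1735: outcomes coincide → loss $0.
$2001.9: truthful payoff $0, deviation payoff −$215.6 → loss $215.6.
$2058.6: truthful payoff $0, deviation payoff −$272.3 → loss $272.3.
$1171.9: outcomes coincide → loss $0.
$1965.5: truthful payoff $0, deviation payoff −$179.2 → loss $179.2.
$1163.2: outcomes coincide → loss $0.
Total loss = $215.6 + $272.3 + $179.2 = $667.1.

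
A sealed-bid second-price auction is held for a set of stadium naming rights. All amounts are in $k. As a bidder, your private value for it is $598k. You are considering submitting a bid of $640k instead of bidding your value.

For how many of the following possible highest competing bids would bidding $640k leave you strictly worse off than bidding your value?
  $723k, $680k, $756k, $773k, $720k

0

The deviation hurts exactly when the highest competing bid lies strictly between $598k and $640k — overbidding then wins at a price above your value.
$723k: above both → same outcome either way.
$680k: above both → same outcome either way.
$756k: above both → same outcome either way.
$773k: above both → same outcome either way.
$720k: above both → same outcome either way.
Count: 0.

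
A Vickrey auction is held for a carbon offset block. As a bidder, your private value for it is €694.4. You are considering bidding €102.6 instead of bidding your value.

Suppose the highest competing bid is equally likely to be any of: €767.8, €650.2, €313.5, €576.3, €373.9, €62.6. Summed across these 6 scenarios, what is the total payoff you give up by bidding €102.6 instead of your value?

€863.7

The deviation costs you only when the competing bid falls strictly between €102.6 and €694.4; elsewhere both bids give the same outcome.
€767.8: outcomes coincide → loss €0.
€650.2: truthful payoff €44.2, deviation payoff €0 → loss €44.2.
€313.5: truthful payoff €380.9, deviation payoff €0 → loss €380.9.
€576.3: truthful payoff €118.1, deviation payoff €0 → loss €118.1.
€373.9: truthful payoff €320.5, deviation payoff €0 → loss €320.5.
€62.6: outcomes coincide → loss €0.
Total loss = €44.2 + €380.9 + €118.1 + €320.5 = €863.7.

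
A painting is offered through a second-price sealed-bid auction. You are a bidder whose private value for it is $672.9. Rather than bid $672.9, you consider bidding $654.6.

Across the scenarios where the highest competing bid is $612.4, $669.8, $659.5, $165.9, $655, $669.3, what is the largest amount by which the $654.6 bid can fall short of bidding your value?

$612.4: same outcome either way → loss $0.
$669.8: truthful gives $3.1, deviation gives $0 → loss $3.1.
$659.5: truthful gives $13.4, deviation gives $0 → loss $13.4.
$165.9: same outcome either way → loss $0.
$655: truthful gives $17.9, deviation gives $0 → loss $17.9.
$669.3: truthful gives $3.6, deviation gives $0 → loss $3.6.
Maximum loss: $17.9.

$17.9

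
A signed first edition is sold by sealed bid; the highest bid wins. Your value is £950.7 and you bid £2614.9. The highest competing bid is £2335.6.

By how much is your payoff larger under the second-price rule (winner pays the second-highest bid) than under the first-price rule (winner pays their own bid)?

You have the highest bid, so you win under either rule.
Second-price: pay £2335.6 → payoff −£1384.9.
First-price: pay your own bid £2614.9 → payoff −£1664.2.
Difference = −£1384.9 − (−£1664.2) = £279.3.

£279.3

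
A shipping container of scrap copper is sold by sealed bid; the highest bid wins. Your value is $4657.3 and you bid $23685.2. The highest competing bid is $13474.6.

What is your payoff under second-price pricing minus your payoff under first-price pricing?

$10210.6

You have the highest bid, so you win under either rule.
Second-price: pay $13474.6 → payoff −$8817.3.
First-price: pay your own bid $23685.2 → payoff −$19027.9.
Difference = −$8817.3 − (−$19027.9) = $10210.6.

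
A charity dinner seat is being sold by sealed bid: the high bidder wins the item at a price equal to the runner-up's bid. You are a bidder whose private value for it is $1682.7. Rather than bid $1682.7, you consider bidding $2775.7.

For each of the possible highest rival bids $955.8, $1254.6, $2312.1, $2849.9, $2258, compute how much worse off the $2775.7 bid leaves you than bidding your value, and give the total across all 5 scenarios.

The deviation costs you only when the competing bid falls strictly between $1682.7 and $2775.7; elsewhere both bids give the same outcome.
$955.8: outcomes coincide → loss $0.
$1254.6: outcomes coincide → loss $0.
$2312.1: truthful payoff $0, deviation payoff −$629.4 → loss $629.4.
$2849.9: outcomes coincide → loss $0.
$2258: truthful payoff $0, deviation payoff −$575.3 → loss $575.3.
Total loss = $629.4 + $575.3 = $1204.7.
Truthful bidding weakly dominates here: raising your bid can only win items priced above your value, and lowering it can only forfeit items priced below.

$1204.7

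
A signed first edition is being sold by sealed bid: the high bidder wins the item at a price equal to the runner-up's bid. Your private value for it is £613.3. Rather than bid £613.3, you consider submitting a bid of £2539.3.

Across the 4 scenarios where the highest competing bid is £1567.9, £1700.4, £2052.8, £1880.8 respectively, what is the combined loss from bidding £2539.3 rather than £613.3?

The deviation costs you only when the competing bid falls strictly between £613.3 and £2539.3; elsewhere both bids give the same outcome.
£1567.9: truthful payoff £0, deviation payoff −£954.6 → loss £954.6.
£1700.4: truthful payoff £0, deviation payoff −£1087.1 → loss £1087.1.
£2052.8: truthful payoff £0, deviation payoff −£1439.5 → loss £1439.5.
£1880.8: truthful payoff £0, deviation payoff −£1267.5 → loss £1267.5.
Total loss = £954.6 + £1087.1 + £1439.5 + £1267.5 = £4748.7.
Truthful bidding weakly dominates here: raising your bid can only win items priced above your value, and lowering it can only forfeit items priced below.

£4748.7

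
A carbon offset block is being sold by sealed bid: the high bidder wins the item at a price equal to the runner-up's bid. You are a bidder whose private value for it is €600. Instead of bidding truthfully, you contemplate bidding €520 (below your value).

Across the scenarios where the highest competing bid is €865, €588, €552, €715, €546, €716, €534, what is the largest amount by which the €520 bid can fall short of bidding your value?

€865: same outcome either way → loss €0.
€588: truthful gives €12, deviation gives €0 → loss €12.
€552: truthful gives €48, deviation gives €0 → loss €48.
€715: same outcome either way → loss €0.
€546: truthful gives €54, deviation gives €0 → loss €54.
€716: same outcome either way → loss €0.
€534: truthful gives €66, deviation gives €0 → loss €66.
Maximum loss: €66.

€66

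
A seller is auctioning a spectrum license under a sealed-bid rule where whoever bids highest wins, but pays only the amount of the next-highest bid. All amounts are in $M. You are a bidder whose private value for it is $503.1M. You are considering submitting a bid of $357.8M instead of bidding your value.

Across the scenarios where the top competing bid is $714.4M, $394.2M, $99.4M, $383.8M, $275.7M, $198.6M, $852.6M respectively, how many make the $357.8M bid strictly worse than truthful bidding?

2

The deviation hurts exactly when the highest competing bid lies strictly between $357.8M and $503.1M — underbidding then forfeits a profitable win.
$714.4M: above both → same outcome either way.
$394.2M: inside the interval → strictly worse (loss $108.9M).
$99.4M: below both → same outcome either way.
$383.8M: inside the interval → strictly worse (loss $119.3M).
$275.7M: below both → same outcome either way.
$198.6M: below both → same outcome either way.
$852.6M: above both → same outcome either way.
Count: 2.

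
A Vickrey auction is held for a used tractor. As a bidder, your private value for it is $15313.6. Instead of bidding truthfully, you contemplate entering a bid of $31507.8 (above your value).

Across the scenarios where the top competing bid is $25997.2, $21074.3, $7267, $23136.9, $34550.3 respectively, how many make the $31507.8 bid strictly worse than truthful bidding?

3

The deviation hurts exactly when the highest competing bid lies strictly between $15313.6 and $31507.8 — overbidding then wins at a price above your value.
$25997.2: inside the interval → strictly worse (loss $10683.6).
$21074.3: inside the interval → strictly worse (loss $5760.7).
$7267: below both → same outcome either way.
$23136.9: inside the interval → strictly worse (loss $7823.3).
$34550.3: above both → same outcome either way.
Count: 3.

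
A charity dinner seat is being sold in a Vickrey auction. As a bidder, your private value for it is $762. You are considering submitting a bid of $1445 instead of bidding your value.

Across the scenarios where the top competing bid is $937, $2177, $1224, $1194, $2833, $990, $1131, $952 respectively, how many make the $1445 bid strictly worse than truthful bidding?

6

The deviation hurts exactly when the highest competing bid lies strictly between $762 and $1445 — overbidding then wins at a price above your value.
$937: inside the interval → strictly worse (loss $175).
$2177: above both → same outcome either way.
$1224: inside the interval → strictly worse (loss $462).
$1194: inside the interval → strictly worse (loss $432).
$2833: above both → same outcome either way.
$990: inside the interval → strictly worse (loss $228).
$1131: inside the interval → strictly worse (loss $369).
$952: inside the interval → strictly worse (loss $190).
Count: 6.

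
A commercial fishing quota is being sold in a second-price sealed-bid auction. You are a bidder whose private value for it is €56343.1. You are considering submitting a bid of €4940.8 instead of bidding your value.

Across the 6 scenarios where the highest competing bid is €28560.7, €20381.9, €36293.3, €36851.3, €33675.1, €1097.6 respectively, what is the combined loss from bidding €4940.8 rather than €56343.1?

The deviation costs you only when the competing bid falls strictly between €4940.8 and €56343.1; elsewhere both bids give the same outcome.
€28560.7: truthful payoff €27782.4, deviation payoff €0 → loss €27782.4.
€20381.9: truthful payoff €35961.2, deviation payoff €0 → loss €35961.2.
€36293.3: truthful payoff €20049.8, deviation payoff €0 → loss €20049.8.
€36851.3: truthful payoff €19491.8, deviation payoff €0 → loss €19491.8.
€33675.1: truthful payoff €22668, deviation payoff €0 → loss €22668.
€1097.6: outcomes coincide → loss €0.
Total loss = €27782.4 + €35961.2 + €20049.8 + €19491.8 + €22668 = €125953.2.

€125953.2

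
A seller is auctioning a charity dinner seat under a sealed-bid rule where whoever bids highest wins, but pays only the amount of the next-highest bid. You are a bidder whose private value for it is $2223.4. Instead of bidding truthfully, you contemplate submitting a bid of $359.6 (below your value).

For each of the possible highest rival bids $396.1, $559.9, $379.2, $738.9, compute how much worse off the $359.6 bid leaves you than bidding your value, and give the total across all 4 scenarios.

$6819.5

The deviation costs you only when the competing bid falls strictly between $359.6 and $2223.4; elsewhere both bids give the same outcome.
$396.1: truthful payoff $1827.3, deviation payoff $0 → loss $1827.3.
$559.9: truthful payoff $1663.5, deviation payoff $0 → loss $1663.5.
$379.2: truthful payoff $1844.2, deviation payoff $0 → loss $1844.2.
$738.9: truthful payoff $1484.5, deviation payoff $0 → loss $1484.5.
Total loss = $1827.3 + $1663.5 + $1844.2 + $1484.5 = $6819.5.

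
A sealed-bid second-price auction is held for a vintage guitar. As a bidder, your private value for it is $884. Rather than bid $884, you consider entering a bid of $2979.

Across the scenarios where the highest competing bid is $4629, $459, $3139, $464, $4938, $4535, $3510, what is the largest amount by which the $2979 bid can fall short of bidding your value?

$0

$4629: same outcome either way → loss $0.
$459: same outcome either way → loss $0.
$3139: same outcome either way → loss $0.
$464: same outcome either way → loss $0.
$4938: same outcome either way → loss $0.
$4535: same outcome either way → loss $0.
$3510: same outcome either way → loss $0.
Maximum loss: $0.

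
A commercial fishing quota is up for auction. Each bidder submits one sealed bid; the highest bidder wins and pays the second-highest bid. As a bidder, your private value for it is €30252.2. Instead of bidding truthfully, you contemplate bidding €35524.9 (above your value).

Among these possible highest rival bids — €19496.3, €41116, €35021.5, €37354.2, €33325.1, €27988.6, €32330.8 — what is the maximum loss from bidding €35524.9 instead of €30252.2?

€19496.3: same outcome either way → loss €0.
€41116: same outcome either way → loss €0.
€35021.5: truthful gives €0, deviation gives −€4769.3 → loss €4769.3.
€37354.2: same outcome either way → loss €0.
€33325.1: truthful gives €0, deviation gives −€3072.9 → loss €3072.9.
€27988.6: same outcome either way → loss €0.
€32330.8: truthful gives €0, deviation gives −€2078.6 → loss €2078.6.
Maximum loss: €4769.3.

€4769.3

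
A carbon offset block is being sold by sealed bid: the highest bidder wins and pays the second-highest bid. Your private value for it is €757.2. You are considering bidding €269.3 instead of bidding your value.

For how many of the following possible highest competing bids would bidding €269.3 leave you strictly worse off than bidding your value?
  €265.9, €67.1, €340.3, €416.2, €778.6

The deviation hurts exactly when the highest competing bid lies strictly between €269.3 and €757.2 — underbidding then forfeits a profitable win.
€265.9: below both → same outcome either way.
€67.1: below both → same outcome either way.
€340.3: inside the interval → strictly worse (loss €416.9).
€416.2: inside the interval → strictly worse (loss €341).
€778.6: above both → same outcome either way.
Count: 2.

2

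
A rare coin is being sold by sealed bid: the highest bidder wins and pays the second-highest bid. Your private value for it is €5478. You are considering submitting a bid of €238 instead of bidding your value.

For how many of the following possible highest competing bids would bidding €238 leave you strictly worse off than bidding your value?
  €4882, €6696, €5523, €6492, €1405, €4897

The deviation hurts exactly when the highest competing bid lies strictly between €238 and €5478 — underbidding then forfeits a profitable win.
€4882: inside the interval → strictly worse (loss €596).
€6696: above both → same outcome either way.
€5523: above both → same outcome either way.
€6492: above both → same outcome either way.
€1405: inside the interval → strictly worse (loss €4073).
€4897: inside the interval → strictly worse (loss €581).
Count: 3.

3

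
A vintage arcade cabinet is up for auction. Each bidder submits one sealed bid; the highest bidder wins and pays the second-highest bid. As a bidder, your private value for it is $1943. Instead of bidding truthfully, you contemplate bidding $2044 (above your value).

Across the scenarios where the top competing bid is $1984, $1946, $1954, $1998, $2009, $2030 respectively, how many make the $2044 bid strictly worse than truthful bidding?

The deviation hurts exactly when the highest competing bid lies strictly between $1943 and $2044 — overbidding then wins at a price above your value.
$1984: inside the interval → strictly worse (loss $41).
$1946: inside the interval → strictly worse (loss $3).
$1954: inside the interval → strictly worse (loss $11).
$1998: inside the interval → strictly worse (loss $55).
$2009: inside the interval → strictly worse (loss $66).
$2030: inside the interval → strictly worse (loss $87).
Count: 6.

6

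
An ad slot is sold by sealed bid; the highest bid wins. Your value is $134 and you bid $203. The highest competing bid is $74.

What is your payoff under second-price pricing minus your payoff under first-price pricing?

$129

You have the highest bid, so you win under either rule.
Second-price: pay $74 → payoff $60.
First-price: pay your own bid $203 → payoff −$69.
Difference = $60 − (−$69) = $129.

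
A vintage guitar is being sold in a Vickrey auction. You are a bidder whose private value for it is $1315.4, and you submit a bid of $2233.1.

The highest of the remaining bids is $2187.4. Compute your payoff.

Your bid $2233.1 exceeds the highest competing bid $2187.4, so you win.
In a second-price auction the winner pays the second-highest bid, $2187.4.
Payoff = value − price = $1315.4 − $2187.4 = −$872.

−$872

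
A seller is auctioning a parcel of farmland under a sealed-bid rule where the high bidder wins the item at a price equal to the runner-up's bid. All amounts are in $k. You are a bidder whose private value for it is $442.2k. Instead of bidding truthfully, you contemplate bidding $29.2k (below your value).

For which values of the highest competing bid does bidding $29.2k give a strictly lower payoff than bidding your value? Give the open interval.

($29.2k, $442.2k)

If the competing bid is below $29.2k, both bids win at the same price — no difference.
If it is above $442.2k, both bids lose — no difference.
If it lies strictly between $29.2k and $442.2k, bidding your value wins at a price below your value (positive payoff) while bidding $29.2k loses (payoff 0).
So the deviation strictly hurts on the open interval ($29.2k, $442.2k).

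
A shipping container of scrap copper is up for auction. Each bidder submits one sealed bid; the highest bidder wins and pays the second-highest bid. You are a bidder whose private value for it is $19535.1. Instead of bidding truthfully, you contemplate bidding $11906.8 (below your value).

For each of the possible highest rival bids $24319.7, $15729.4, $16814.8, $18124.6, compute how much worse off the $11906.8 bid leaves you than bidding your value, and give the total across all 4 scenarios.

The deviation costs you only when the competing bid falls strictly between $11906.8 and $19535.1; elsewhere both bids give the same outcome.
$24319.7: outcomes coincide → loss $0.
$15729.4: truthful payoff $3805.7, deviation payoff $0 → loss $3805.7.
$16814.8: truthful payoff $2720.3, deviation payoff $0 → loss $2720.3.
$18124.6: truthful payoff $1410.5, deviation payoff $0 → loss $1410.5.
Total loss = $3805.7 + $2720.3 + $1410.5 = $7936.5.

$7936.5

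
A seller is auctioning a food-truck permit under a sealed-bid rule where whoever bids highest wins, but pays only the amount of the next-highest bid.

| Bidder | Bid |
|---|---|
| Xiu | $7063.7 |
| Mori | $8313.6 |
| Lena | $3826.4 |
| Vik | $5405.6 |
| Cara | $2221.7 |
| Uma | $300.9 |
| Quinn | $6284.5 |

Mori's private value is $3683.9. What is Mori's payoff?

Highest bid: Mori at $8313.6, so Mori wins.
Second-highest bid: Xiu at $7063.7 — that is the price the winner pays.
Mori's payoff = value − price = $3683.9 − $7063.7 = −$3379.8.

−$3379.8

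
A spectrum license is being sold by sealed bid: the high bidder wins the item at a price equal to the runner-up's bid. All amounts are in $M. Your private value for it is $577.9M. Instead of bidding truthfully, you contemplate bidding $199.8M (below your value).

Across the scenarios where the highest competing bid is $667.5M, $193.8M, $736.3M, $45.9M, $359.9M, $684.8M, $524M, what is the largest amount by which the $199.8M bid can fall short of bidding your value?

$218M

$667.5M: same outcome either way → loss $0M.
$193.8M: same outcome either way → loss $0M.
$736.3M: same outcome either way → loss $0M.
$45.9M: same outcome either way → loss $0M.
$359.9M: truthful gives $218M, deviation gives $0M → loss $218M.
$684.8M: same outcome either way → loss $0M.
$524M: truthful gives $53.9M, deviation gives $0M → loss $53.9M.
Maximum loss: $218M.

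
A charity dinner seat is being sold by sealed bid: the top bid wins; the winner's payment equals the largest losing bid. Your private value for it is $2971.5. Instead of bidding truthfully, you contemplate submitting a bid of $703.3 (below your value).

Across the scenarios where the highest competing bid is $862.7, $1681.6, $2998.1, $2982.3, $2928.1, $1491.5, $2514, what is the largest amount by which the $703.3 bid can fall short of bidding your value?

$2108.8

$862.7: truthful gives $2108.8, deviation gives $0 → loss $2108.8.
$1681.6: truthful gives $1289.9, deviation gives $0 → loss $1289.9.
$2998.1: same outcome either way → loss $0.
$2982.3: same outcome either way → loss $0.
$2928.1: truthful gives $43.4, deviation gives $0 → loss $43.4.
$1491.5: truthful gives $1480, deviation gives $0 → loss $1480.
$2514: truthful gives $457.5, deviation gives $0 → loss $457.5.
Maximum loss: $2108.8.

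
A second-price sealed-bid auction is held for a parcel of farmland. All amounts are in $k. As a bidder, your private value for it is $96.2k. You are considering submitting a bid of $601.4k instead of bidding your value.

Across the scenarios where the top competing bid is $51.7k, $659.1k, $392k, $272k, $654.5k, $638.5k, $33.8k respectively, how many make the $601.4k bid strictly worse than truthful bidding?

2

The deviation hurts exactly when the highest competing bid lies strictly between $96.2k and $601.4k — overbidding then wins at a price above your value.
$51.7k: below both → same outcome either way.
$659.1k: above both → same outcome either way.
$392k: inside the interval → strictly worse (loss $295.8k).
$272k: inside the interval → strictly worse (loss $175.8k).
$654.5k: above both → same outcome either way.
$638.5k: above both → same outcome either way.
$33.8k: below both → same outcome either way.
Count: 2.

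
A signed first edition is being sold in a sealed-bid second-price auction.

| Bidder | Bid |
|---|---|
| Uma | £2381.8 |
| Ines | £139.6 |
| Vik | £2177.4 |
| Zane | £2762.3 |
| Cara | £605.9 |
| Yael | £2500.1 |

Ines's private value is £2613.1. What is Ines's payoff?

£0

Highest bid: Zane at £2762.3, so Zane wins.
Second-highest bid: Yael at £2500.1 — that is the price the winner pays.
Ines did not win, so Ines pays nothing and receives nothing: payoff £0.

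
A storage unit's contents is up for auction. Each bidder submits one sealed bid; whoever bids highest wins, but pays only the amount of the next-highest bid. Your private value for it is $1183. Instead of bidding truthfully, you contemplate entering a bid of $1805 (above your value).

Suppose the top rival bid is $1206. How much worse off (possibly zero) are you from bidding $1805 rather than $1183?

Bidding your value $1183: you lose (since $1183 < $1206). Payoff $0.
Bidding $1805: you win and pay $1206. Payoff $1183 − $1206 = −$23.
The competing bid $1206 lies between your value and your inflated bid, so overbidding wins an item priced above your value.
Loss from deviating = $0 − (−$23) = $23.

$23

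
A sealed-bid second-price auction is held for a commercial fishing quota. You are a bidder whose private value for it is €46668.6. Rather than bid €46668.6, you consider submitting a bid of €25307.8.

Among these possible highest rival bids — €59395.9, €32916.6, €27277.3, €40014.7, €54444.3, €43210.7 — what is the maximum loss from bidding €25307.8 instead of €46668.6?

€59395.9: same outcome either way → loss €0.
€32916.6: truthful gives €13752, deviation gives €0 → loss €13752.
€27277.3: truthful gives €19391.3, deviation gives €0 → loss €19391.3.
€40014.7: truthful gives €6653.9, deviation gives €0 → loss €6653.9.
€54444.3: same outcome either way → loss €0.
€43210.7: truthful gives €3457.9, deviation gives €0 → loss €3457.9.
Maximum loss: €19391.3.

€19391.3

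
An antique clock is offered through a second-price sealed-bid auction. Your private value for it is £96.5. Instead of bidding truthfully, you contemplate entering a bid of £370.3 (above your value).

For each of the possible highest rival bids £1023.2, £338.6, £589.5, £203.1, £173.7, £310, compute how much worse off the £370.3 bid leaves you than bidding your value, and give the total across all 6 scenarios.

£639.4

The deviation costs you only when the competing bid falls strictly between £96.5 and £370.3; elsewhere both bids give the same outcome.
£1023.2: outcomes coincide → loss £0.
£338.6: truthful payoff £0, deviation payoff −£242.1 → loss £242.1.
£589.5: outcomes coincide → loss £0.
£203.1: truthful payoff £0, deviation payoff −£106.6 → loss £106.6.
£173.7: truthful payoff £0, deviation payoff −£77.2 → loss £77.2.
£310: truthful payoff £0, deviation payoff −£213.5 → loss £213.5.
Total loss = £242.1 + £106.6 + £77.2 + £213.5 = £639.4.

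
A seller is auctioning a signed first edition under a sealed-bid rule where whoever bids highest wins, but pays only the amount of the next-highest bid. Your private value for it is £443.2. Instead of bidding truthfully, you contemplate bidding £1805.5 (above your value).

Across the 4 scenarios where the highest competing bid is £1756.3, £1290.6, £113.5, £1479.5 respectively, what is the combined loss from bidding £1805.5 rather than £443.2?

£3196.8

The deviation costs you only when the competing bid falls strictly between £443.2 and £1805.5; elsewhere both bids give the same outcome.
£1756.3: truthful payoff £0, deviation payoff −£1313.1 → loss £1313.1.
£1290.6: truthful payoff £0, deviation payoff −£847.4 → loss £847.4.
£113.5: outcomes coincide → loss £0.
£1479.5: truthful payoff £0, deviation payoff −£1036.3 → loss £1036.3.
Total loss = £1313.1 + £847.4 + £1036.3 = £3196.8.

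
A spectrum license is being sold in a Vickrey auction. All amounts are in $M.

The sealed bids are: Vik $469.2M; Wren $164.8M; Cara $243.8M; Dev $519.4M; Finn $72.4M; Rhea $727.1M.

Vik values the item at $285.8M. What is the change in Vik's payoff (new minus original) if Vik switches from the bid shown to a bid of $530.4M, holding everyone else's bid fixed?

The highest bid among the other bidders is $727.1M; Vik's bid doesn't change that.
Original bid $469.2M: Vik is not highest (top rival bid is $727.1M); payoff $0M.
Alternative bid $530.4M: Vik is not highest (top rival bid is $727.1M); payoff $0M.
Change in payoff = $0M − ($0M) = $0M.

$0M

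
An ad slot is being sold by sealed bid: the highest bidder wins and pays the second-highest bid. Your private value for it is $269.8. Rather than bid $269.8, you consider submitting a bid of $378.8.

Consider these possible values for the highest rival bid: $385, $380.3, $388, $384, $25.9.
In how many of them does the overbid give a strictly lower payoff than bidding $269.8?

0

The deviation hurts exactly when the highest competing bid lies strictly between $269.8 and $378.8 — overbidding then wins at a price above your value.
$385: above both → same outcome either way.
$380.3: above both → same outcome either way.
$388: above both → same outcome either way.
$384: above both → same outcome either way.
$25.9: below both → same outcome either way.
Count: 0.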